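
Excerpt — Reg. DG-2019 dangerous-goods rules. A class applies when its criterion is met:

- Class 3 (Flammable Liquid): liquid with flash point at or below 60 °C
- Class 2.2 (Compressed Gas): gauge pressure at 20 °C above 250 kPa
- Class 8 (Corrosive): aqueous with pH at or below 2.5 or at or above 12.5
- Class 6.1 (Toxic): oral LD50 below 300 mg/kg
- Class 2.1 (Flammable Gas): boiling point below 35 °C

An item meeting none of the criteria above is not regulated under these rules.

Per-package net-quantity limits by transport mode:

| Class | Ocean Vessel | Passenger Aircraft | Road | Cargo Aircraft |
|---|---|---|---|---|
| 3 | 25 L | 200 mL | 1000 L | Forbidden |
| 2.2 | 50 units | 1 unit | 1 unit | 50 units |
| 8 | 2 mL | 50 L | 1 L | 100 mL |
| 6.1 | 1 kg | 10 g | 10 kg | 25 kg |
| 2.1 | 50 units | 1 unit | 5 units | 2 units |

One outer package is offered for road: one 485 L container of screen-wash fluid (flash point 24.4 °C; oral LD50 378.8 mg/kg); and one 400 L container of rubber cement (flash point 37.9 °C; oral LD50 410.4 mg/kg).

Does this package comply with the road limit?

Yes

The screen-wash fluid has flash point 24.4 °C, which is ≤ 60 °C, so it is Class 3 (Flammable Liquid).
Rubber cement: flash point 37.9 °C ≤ 60 °C → Class 3 (Flammable Liquid).
Total Class 3: 485 L + 400 L = 885 L.
That is within the Class 3 road limit of 1000 L.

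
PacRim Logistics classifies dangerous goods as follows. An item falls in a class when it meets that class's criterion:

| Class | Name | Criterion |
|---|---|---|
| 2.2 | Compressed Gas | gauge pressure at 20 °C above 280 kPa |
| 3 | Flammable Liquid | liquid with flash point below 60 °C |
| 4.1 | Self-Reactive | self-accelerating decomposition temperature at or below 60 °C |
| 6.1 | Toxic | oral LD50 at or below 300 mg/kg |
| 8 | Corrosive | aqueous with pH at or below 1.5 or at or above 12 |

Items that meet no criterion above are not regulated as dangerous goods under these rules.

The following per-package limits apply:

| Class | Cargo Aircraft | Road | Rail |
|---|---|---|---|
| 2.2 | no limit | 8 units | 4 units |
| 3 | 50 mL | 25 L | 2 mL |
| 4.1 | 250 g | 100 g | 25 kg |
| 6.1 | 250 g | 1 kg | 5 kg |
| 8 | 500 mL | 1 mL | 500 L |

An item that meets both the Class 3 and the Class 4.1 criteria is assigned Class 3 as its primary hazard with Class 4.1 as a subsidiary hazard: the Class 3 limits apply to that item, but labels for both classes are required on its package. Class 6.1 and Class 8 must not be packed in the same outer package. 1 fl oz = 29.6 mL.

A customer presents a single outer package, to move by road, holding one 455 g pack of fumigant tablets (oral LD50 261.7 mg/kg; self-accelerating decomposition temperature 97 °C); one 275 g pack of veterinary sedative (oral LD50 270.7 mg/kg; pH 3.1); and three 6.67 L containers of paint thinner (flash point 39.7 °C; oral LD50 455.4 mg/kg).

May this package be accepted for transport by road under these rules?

Yes

The fumigant tablets have oral LD50 261.7 mg/kg, which is ≤ 300 mg/kg, so they are Class 6.1 (Toxic).
With oral LD50 270.7 mg/kg (≤ 300 mg/kg), the veterinary sedative falls in Class 6.1.
Paint thinner: flash point 39.7 °C < 60 °C → Class 3 (Flammable Liquid).
Class 6.1 net quantity: 455 g + 275 g = 730 g.
730 g is within the road limit of 1 kg for Class 6.1.
Class 3 quantity: three 6.67 L containers = 20.01 L.
20.01 L is within the road limit of 25 L for Class 3.
The segregation rule (Class 6.1 with Class 8) does not apply to Class 6.1 with Class 3.
Every hazard class is within its road limit and no segregation rule is violated.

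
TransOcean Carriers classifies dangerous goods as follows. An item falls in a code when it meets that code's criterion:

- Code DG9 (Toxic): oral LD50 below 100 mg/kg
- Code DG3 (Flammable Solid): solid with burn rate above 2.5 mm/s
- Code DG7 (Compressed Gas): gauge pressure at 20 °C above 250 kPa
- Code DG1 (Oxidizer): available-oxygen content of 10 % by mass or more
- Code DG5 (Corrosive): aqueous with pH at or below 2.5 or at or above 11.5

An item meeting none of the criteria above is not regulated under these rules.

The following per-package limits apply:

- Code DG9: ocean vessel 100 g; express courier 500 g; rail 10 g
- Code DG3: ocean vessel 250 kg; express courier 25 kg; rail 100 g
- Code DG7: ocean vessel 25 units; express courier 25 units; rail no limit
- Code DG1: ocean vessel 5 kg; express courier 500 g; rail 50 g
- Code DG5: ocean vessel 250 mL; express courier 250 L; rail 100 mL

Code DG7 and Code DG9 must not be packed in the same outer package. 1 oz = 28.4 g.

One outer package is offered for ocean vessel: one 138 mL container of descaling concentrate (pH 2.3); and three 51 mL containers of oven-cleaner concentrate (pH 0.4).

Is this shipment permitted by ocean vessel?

No

With pH 2.3 (≤ 2.5), the descaling concentrate falls in Code DG5.
The oven-cleaner concentrate has pH 0.4, which is ≤ 2.5, so it is Code DG5 (Corrosive).
Total Code DG5: 138 mL + (three 51 mL containers = 153 mL) = 291 mL.
That exceeds the Code DG5 ocean vessel limit of 250 mL.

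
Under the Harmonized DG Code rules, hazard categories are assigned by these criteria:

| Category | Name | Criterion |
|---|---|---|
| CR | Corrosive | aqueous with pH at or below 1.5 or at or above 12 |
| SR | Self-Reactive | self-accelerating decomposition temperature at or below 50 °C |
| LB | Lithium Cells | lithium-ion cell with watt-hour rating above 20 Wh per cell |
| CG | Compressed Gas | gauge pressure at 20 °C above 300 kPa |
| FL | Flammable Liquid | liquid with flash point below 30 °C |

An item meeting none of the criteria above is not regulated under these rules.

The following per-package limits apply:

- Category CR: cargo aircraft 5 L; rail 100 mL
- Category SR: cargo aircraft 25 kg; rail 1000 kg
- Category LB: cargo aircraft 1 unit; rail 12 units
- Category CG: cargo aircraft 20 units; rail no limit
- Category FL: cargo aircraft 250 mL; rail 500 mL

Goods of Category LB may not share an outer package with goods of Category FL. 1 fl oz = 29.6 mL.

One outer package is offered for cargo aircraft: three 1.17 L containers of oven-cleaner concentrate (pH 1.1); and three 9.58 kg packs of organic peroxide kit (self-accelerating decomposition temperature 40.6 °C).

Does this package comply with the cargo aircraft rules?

The oven-cleaner concentrate has pH 1.1, which is ≤ 1.5, so it is Category CR (Corrosive).
The organic peroxide kit has self-accelerating decomposition temperature 40.6 °C, which is ≤ 50 °C, so it is Category SR (Self-Reactive).
Category SR quantity: three 9.58 kg packs = 28.74 kg.
That exceeds the Category SR cargo aircraft limit of 25 kg.
Category CR quantity: three 1.17 L containers = 3.51 L.
3.51 L ≤ 5 L (cargo aircraft limit, Category CR) — within limit.
The segregation rule (Category LB with Category FL) does not apply to Category SR with Category CR.

No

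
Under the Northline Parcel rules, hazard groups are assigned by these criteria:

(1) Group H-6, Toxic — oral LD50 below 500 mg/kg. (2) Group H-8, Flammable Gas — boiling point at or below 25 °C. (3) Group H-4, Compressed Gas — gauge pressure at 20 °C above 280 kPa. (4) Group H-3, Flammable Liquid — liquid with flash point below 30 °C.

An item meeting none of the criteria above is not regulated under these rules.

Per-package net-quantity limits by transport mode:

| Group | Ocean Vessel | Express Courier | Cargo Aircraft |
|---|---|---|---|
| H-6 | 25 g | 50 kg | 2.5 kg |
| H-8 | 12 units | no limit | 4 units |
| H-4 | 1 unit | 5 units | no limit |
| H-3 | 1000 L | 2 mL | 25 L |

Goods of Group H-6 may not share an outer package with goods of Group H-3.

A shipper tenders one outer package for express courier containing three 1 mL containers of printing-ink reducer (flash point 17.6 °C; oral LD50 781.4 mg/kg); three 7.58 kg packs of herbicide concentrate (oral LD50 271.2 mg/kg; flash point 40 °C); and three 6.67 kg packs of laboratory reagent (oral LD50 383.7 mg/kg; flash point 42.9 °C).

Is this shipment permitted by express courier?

The printing-ink reducer has flash point 17.6 °C, which is < 30 °C, so it is Group H-3 (Flammable Liquid).
Herbicide concentrate: oral LD50 271.2 mg/kg < 500 mg/kg → Group H-6 (Toxic).
Oral LD50 383.7 mg/kg meets the Group H-6 criterion (Toxic), so the laboratory reagent is Group H-6.
Total Group H-6: (three 7.58 kg packs = 22.74 kg) + (three 6.67 kg packs = 20.01 kg) = 42.75 kg.
42.75 kg is within the express courier limit of 50 kg for Group H-6.
Group H-3 quantity: three 1 mL containers = 3 mL.
That exceeds the Group H-3 express courier limit of 2 mL.
Group H-6 and Group H-3 may not share an outer package.

No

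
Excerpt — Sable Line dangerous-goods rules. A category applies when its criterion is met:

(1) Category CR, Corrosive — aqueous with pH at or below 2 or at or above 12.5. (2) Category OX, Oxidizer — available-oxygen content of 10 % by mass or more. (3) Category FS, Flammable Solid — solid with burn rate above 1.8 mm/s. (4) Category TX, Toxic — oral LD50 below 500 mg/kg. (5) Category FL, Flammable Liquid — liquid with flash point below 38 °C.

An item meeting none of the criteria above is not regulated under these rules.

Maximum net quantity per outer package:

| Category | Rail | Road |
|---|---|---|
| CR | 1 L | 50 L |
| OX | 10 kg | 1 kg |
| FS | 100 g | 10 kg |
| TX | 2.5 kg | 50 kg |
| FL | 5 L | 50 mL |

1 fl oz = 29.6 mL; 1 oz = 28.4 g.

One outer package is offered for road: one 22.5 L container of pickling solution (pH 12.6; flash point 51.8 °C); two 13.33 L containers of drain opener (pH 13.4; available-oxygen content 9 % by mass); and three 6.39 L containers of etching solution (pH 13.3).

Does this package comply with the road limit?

No

Pickling solution: pH 12.6 ≥ 12.5 → Category CR (Corrosive).
pH 13.4 meets the Category CR criterion (Corrosive), so the drain opener is Category CR.
The etching solution has pH 13.3, which is ≥ 12.5, so it is Category CR (Corrosive).
Category CR net quantity: 22.5 L + (two 13.33 L containers = 26.66 L) + (three 6.39 L containers = 19.17 L) = 68.33 L.
That exceeds the Category CR road limit of 50 L.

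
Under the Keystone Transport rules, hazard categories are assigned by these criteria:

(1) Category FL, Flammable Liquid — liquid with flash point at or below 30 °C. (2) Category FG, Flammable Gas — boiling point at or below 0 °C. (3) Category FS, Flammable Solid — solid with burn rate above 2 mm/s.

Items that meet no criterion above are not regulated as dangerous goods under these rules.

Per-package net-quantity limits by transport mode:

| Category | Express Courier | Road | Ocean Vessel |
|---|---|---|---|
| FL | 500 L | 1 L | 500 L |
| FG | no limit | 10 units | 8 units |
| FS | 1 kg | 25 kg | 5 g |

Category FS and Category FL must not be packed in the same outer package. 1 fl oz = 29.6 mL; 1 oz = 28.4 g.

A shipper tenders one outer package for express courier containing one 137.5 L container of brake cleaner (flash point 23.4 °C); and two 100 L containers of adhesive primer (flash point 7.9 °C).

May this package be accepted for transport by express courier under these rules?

The brake cleaner has flash point 23.4 °C, which is ≤ 30 °C, so it is Category FL (Flammable Liquid).
Adhesive primer: flash point 7.9 °C ≤ 30 °C → Category FL (Flammable Liquid).
Total Category FL: 137.5 L + (two 100 L containers = 200 L) = 337.5 L.
337.5 L ≤ 500 L (express courier limit, Category FL) — within limit.

Yes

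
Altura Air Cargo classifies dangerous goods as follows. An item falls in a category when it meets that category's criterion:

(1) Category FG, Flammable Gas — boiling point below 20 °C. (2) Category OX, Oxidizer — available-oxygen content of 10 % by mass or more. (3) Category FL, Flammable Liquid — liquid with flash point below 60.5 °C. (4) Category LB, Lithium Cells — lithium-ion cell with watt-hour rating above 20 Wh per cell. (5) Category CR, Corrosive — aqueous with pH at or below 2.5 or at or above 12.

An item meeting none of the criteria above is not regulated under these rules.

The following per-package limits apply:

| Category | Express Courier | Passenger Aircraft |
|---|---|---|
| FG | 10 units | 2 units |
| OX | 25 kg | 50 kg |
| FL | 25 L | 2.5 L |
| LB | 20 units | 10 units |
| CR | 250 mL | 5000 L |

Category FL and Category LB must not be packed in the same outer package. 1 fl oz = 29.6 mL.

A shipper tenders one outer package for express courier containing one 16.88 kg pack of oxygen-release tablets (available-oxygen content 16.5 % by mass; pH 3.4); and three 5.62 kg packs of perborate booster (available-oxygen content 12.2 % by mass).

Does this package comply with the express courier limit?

No

With available-oxygen content 16.5 % by mass (≥ 10 % by mass), the oxygen-release tablets fall in Category OX.
With available-oxygen content 12.2 % by mass (≥ 10 % by mass), the perborate booster falls in Category OX.
Total Category OX: 16.88 kg + (three 5.62 kg packs = 16.86 kg) = 33.74 kg.
That exceeds the Category OX express courier limit of 25 kg.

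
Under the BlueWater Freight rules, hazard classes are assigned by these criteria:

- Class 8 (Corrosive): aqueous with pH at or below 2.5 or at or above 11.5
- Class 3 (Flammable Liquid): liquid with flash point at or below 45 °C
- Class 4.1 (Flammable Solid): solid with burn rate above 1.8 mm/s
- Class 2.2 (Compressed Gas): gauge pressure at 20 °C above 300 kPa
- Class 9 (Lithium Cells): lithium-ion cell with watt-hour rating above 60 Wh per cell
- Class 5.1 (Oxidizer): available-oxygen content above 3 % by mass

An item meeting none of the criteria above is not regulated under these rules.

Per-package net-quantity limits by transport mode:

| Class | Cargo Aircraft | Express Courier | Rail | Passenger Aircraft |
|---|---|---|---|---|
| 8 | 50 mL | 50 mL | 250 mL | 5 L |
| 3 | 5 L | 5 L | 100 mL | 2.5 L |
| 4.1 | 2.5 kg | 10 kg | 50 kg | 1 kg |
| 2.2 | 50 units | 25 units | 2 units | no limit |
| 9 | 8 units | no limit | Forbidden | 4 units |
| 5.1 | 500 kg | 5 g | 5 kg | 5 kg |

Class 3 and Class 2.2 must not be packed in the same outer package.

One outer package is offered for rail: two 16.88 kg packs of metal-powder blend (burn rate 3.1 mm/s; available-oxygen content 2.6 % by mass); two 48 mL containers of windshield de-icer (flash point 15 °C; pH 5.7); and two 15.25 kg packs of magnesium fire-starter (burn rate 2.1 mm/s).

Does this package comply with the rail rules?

No

With burn rate 3.1 mm/s (> 1.8 mm/s), the metal-powder blend falls in Class 4.1.
Flash point 15 °C meets the Class 3 criterion (Flammable Liquid), so the windshield de-icer is Class 3.
With burn rate 2.1 mm/s (> 1.8 mm/s), the magnesium fire-starter falls in Class 4.1.
Total Class 4.1: (two 16.88 kg packs = 33.76 kg) + (two 15.25 kg packs = 30.5 kg) = 64.26 kg.
That exceeds the Class 4.1 rail limit of 50 kg.
Class 3 quantity: two 48 mL containers = 96 mL.
That is within the Class 3 rail limit of 100 mL.
The segregation rule (Class 3 with Class 2.2) does not apply to Class 4.1 with Class 3.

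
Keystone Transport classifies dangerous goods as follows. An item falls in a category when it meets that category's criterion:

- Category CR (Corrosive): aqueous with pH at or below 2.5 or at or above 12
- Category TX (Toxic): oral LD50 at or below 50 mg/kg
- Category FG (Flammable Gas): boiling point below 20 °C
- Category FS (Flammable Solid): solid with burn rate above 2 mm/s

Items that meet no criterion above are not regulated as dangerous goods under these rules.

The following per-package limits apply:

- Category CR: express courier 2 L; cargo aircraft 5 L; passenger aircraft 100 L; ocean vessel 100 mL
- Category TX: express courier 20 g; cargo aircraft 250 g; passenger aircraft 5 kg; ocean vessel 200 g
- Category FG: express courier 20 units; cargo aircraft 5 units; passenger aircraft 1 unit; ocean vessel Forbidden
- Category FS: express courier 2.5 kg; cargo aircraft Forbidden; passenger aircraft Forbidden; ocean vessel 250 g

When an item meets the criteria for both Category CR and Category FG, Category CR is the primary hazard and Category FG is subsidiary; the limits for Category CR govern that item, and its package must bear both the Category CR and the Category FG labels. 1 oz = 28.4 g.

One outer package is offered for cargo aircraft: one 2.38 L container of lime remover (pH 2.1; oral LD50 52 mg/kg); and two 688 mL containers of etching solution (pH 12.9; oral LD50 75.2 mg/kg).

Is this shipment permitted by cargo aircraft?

Lime remover: pH 2.1 ≤ 2.5 → Category CR (Corrosive).
pH 12.9 meets the Category CR criterion (Corrosive), so the etching solution is Category CR.
Category CR net quantity: 2.38 L + (two 688 mL containers = 1.376 L) = 3.756 L.
3.756 L is within the cargo aircraft limit of 5 L for Category CR.

Yes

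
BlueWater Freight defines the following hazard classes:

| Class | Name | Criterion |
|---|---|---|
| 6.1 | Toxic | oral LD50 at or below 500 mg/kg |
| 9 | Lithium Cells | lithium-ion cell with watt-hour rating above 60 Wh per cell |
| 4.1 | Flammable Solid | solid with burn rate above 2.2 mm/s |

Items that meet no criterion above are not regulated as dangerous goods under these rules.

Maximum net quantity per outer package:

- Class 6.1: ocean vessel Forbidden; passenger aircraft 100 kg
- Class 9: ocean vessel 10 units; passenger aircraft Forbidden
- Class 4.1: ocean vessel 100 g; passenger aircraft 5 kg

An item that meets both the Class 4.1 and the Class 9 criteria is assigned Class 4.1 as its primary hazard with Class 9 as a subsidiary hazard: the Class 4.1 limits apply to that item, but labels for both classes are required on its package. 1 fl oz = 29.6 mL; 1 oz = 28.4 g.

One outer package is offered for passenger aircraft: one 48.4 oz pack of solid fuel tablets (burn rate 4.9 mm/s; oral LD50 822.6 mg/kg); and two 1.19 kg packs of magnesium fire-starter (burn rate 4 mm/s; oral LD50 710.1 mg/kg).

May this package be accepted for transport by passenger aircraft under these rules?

Yes

With burn rate 4.9 mm/s (> 2.2 mm/s), the solid fuel tablets fall in Class 4.1.
Magnesium fire-starter: burn rate 4 mm/s > 2.2 mm/s → Class 4.1 (Flammable Solid).
Class 4.1 net quantity: (one 48.4 oz pack = 1374.56 g) + (two 1.19 kg packs = 2.38 kg) = 3754.56 g.
3754.56 g ≤ 5 kg (passenger aircraft limit, Class 4.1) — within limit.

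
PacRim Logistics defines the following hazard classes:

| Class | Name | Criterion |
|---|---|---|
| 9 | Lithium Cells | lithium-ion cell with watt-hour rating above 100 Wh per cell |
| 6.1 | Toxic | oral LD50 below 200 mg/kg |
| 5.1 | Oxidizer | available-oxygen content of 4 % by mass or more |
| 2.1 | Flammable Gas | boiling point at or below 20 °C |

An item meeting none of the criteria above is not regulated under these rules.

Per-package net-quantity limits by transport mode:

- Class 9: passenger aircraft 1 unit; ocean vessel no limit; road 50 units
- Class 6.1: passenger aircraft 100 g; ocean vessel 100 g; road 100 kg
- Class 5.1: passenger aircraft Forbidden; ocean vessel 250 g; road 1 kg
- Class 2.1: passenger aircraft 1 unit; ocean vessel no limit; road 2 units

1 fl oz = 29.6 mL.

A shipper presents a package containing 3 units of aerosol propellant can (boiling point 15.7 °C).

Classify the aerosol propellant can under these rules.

Class 2.1

Boiling point 15.7 °C meets the Class 2.1 criterion (Flammable Gas), so the aerosol propellant can is Class 2.1.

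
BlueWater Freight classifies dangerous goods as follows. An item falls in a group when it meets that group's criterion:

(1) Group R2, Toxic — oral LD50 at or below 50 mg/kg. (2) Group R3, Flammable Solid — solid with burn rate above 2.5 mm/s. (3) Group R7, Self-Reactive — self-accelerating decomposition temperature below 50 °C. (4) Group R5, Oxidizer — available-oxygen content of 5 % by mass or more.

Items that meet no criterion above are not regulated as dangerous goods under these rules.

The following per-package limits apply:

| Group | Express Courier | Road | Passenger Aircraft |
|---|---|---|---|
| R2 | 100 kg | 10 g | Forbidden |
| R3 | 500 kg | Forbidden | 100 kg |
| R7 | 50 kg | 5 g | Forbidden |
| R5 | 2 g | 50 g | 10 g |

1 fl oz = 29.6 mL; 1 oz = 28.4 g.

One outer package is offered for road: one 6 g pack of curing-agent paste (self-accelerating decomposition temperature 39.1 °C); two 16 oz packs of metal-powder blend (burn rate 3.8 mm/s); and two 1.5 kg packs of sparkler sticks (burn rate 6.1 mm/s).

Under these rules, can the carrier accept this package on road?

Curing-agent paste: self-accelerating decomposition temperature 39.1 °C < 50 °C → Group R7 (Self-Reactive).
Burn rate 3.8 mm/s meets the Group R3 criterion (Flammable Solid), so the metal-powder blend is Group R3.
The sparkler sticks have burn rate 6.1 mm/s, which is > 2.5 mm/s, so they are Group R3 (Flammable Solid).
Group R3 net quantity: (two 16 oz packs = 908.8 g) + (two 1.5 kg packs = 3 kg) = 3908.8 g.
Group R3 is Forbidden by road.
Group R7 quantity: 6 g.
That exceeds the Group R7 road limit of 5 g.

No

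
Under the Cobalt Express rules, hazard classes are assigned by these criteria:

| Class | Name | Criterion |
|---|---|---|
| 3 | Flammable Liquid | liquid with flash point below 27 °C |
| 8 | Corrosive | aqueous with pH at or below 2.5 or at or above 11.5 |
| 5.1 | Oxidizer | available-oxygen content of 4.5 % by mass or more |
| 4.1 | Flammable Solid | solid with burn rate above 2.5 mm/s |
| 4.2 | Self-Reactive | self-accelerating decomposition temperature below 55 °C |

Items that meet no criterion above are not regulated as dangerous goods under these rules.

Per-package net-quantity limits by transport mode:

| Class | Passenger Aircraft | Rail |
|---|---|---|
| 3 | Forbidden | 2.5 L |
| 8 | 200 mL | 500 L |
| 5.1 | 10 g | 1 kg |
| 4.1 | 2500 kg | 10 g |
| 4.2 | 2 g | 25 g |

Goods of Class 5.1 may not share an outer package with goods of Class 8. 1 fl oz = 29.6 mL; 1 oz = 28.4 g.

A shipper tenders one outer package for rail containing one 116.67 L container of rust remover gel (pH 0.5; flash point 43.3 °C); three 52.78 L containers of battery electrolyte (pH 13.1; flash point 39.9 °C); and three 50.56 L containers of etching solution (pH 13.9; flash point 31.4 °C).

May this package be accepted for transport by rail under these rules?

Yes

pH 0.5 meets the Class 8 criterion (Corrosive), so the rust remover gel is Class 8.
pH 13.1 meets the Class 8 criterion (Corrosive), so the battery electrolyte is Class 8.
pH 13.9 meets the Class 8 criterion (Corrosive), so the etching solution is Class 8.
Total Class 8: 116.67 L + (three 52.78 L containers = 158.34 L) + (three 50.56 L containers = 151.68 L) = 426.69 L.
That is within the Class 8 rail limit of 500 L.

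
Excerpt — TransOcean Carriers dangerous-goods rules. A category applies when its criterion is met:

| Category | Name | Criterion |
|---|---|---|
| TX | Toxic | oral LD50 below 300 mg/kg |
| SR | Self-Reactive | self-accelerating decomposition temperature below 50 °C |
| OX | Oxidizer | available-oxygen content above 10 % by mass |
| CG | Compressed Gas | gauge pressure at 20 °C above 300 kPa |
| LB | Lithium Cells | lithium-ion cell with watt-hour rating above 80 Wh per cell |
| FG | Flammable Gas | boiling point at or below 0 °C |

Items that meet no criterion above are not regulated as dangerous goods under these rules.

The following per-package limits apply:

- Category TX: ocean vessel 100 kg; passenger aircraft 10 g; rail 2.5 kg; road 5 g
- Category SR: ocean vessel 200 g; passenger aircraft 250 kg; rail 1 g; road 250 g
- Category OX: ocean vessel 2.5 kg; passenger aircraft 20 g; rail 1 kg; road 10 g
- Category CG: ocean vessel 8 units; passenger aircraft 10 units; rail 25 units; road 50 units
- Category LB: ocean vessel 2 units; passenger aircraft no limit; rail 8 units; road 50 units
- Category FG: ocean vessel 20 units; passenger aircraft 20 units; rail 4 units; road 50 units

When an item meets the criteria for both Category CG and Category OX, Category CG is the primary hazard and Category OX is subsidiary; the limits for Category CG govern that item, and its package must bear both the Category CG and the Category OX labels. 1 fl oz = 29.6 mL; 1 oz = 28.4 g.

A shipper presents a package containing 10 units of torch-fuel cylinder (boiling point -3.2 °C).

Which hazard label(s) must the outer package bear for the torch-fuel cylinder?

Category FG

Boiling point -3.2 °C meets the Category FG criterion (Flammable Gas), so the torch-fuel cylinder is Category FG.
Only the Category FG label is required.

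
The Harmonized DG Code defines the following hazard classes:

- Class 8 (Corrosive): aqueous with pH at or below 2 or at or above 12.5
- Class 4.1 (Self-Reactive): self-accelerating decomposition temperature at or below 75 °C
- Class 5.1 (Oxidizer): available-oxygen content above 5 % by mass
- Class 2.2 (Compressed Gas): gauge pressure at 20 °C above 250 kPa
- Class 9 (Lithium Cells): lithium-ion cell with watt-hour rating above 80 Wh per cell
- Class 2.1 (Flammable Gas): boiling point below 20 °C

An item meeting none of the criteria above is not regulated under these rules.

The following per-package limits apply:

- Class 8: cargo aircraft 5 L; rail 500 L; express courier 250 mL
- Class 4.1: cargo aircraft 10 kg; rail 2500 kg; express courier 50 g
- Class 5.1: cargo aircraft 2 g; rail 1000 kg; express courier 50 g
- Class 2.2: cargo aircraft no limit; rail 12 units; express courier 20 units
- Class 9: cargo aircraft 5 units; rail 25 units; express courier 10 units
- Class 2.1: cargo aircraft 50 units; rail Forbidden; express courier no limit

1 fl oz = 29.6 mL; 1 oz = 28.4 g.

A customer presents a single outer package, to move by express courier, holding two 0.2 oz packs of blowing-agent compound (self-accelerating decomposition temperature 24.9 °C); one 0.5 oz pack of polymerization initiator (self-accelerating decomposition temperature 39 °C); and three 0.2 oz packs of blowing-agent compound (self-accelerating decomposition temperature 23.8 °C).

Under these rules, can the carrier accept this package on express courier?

Yes

Self-accelerating decomposition temperature 24.9 °C meets the Class 4.1 criterion (Self-Reactive), so the blowing-agent compound is Class 4.1.
With self-accelerating decomposition temperature 39 °C (≤ 75 °C), the polymerization initiator falls in Class 4.1.
Blowing-agent compound: self-accelerating decomposition temperature 23.8 °C ≤ 75 °C → Class 4.1 (Self-Reactive).
Class 4.1 net quantity: (two 0.2 oz packs = 11.36 g) + (one 0.5 oz pack = 14.2 g) + (three 0.2 oz packs = 17.04 g) = 42.6 g.
42.6 g ≤ 50 g (express courier limit, Class 4.1) — within limit.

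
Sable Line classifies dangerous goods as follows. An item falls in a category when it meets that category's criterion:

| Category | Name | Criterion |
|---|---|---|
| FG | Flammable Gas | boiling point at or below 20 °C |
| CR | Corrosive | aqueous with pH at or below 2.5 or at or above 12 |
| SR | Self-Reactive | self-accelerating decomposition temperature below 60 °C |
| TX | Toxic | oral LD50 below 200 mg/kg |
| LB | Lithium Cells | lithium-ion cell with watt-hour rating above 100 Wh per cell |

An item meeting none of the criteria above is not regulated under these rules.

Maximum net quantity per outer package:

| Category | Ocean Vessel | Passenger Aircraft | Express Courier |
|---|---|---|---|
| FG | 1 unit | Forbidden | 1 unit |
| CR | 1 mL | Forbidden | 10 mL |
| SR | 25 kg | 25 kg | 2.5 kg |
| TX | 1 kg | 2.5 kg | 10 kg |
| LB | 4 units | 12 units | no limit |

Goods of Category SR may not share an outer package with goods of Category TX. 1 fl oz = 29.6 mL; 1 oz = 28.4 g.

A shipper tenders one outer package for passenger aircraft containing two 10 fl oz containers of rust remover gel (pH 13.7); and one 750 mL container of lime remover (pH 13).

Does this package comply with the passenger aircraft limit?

No

pH 13.7 meets the Category CR criterion (Corrosive), so the rust remover gel is Category CR.
Lime remover: pH 13 ≥ 12 → Category CR (Corrosive).
Category CR net quantity: (two 10 fl oz containers = 592 mL) + 750 mL = 1.342 L.
Category CR is Forbidden by passenger aircraft.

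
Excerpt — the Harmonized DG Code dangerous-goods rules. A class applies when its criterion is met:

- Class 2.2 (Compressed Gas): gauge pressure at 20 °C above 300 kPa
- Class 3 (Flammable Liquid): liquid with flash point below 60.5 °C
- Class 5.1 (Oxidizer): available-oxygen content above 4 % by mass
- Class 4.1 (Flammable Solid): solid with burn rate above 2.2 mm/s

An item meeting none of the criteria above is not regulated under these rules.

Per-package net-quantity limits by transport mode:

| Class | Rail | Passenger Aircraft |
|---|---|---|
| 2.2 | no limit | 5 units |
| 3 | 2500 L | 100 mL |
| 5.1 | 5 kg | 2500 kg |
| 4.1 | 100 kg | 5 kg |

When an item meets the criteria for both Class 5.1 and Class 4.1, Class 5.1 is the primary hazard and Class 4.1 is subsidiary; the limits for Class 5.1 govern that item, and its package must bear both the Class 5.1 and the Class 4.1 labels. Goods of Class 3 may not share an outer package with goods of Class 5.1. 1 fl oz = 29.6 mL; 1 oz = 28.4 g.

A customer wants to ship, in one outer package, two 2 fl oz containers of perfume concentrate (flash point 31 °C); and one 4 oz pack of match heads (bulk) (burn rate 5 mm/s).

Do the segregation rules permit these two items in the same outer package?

Perfume concentrate: flash point 31 °C < 60.5 °C → Class 3 (Flammable Liquid).
Match heads (bulk): burn rate 5 mm/s > 2.2 mm/s → Class 4.1 (Flammable Solid).
No segregation rule bars Class 3 with Class 4.1.

Yes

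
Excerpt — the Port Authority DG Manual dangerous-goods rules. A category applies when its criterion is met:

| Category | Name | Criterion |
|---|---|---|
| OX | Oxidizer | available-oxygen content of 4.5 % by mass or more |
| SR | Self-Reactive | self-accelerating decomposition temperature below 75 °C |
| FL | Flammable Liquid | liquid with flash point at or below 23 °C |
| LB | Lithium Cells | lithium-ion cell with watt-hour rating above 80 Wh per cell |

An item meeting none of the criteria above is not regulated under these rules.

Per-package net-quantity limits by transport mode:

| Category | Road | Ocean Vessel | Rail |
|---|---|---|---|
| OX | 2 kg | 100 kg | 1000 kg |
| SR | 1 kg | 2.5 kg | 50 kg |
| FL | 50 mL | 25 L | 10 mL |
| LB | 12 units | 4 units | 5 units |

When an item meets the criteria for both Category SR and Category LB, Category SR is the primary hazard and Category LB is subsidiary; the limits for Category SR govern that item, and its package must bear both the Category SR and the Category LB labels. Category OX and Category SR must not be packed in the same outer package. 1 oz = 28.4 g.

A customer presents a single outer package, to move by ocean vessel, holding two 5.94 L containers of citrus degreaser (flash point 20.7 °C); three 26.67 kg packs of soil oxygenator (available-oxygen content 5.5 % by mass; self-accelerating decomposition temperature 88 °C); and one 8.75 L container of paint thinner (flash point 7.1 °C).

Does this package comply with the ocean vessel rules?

The citrus degreaser has flash point 20.7 °C, which is ≤ 23 °C, so it is Category FL (Flammable Liquid).
Soil oxygenator: available-oxygen content 5.5 % by mass ≥ 4.5 % by mass → Category OX (Oxidizer).
Paint thinner: flash point 7.1 °C ≤ 23 °C → Category FL (Flammable Liquid).
Category OX quantity: three 26.67 kg packs = 80.01 kg.
80.01 kg is within the ocean vessel limit of 100 kg for Category OX.
Category FL net quantity: (two 5.94 L containers = 11.88 L) + 8.75 L = 20.63 L.
That is within the Category FL ocean vessel limit of 25 L.
The segregation rule (Category OX with Category SR) does not apply to Category OX with Category FL.
Every hazard category is within its ocean vessel limit and no segregation rule is violated.

Yes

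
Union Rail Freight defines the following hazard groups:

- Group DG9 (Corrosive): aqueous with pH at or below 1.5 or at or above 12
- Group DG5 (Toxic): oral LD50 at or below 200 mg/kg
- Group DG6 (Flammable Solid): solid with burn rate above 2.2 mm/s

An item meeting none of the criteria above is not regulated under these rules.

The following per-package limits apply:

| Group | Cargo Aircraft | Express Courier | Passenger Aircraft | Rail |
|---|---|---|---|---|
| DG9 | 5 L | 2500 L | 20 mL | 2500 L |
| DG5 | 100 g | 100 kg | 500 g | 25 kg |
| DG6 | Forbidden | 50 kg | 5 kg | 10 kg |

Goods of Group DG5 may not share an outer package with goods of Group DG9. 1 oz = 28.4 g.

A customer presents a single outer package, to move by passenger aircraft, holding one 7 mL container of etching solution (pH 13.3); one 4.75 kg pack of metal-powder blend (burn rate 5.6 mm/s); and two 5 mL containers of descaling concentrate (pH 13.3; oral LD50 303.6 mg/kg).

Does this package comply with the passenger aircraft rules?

The etching solution has pH 13.3, which is ≥ 12, so it is Group DG9 (Corrosive).
The metal-powder blend has burn rate 5.6 mm/s, which is > 2.2 mm/s, so it is Group DG6 (Flammable Solid).
pH 13.3 meets the Group DG9 criterion (Corrosive), so the descaling concentrate is Group DG9.
Group DG9 net quantity: 7 mL + (two 5 mL containers = 10 mL) = 17 mL.
17 mL is within the passenger aircraft limit of 20 mL for Group DG9.
Group DG6 quantity: 4.75 kg.
That is within the Group DG6 passenger aircraft limit of 5 kg.
The segregation rule (Group DG5 with Group DG9) does not apply to Group DG9 with Group DG6.
Every hazard group is within its passenger aircraft limit and no segregation rule is violated.

Yes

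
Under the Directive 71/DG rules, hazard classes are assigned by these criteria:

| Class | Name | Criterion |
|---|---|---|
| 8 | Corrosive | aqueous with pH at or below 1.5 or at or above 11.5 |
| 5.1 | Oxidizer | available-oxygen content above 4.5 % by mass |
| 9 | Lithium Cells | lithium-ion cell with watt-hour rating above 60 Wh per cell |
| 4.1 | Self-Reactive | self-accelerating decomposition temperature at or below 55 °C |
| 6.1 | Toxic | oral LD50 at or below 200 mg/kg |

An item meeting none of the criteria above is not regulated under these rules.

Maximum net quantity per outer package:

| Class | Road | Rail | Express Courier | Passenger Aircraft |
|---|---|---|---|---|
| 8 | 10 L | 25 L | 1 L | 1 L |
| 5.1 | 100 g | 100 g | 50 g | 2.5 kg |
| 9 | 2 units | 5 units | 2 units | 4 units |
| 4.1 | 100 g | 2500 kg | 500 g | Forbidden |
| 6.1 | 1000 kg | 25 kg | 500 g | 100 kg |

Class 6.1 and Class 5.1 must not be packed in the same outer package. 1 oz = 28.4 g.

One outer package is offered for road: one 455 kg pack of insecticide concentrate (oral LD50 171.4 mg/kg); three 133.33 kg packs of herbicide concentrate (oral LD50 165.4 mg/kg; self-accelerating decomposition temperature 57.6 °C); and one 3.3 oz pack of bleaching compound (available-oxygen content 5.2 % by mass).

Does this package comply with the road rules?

No

The insecticide concentrate has oral LD50 171.4 mg/kg, which is ≤ 200 mg/kg, so it is Class 6.1 (Toxic).
Oral LD50 165.4 mg/kg meets the Class 6.1 criterion (Toxic), so the herbicide concentrate is Class 6.1.
With available-oxygen content 5.2 % by mass (> 4.5 % by mass), the bleaching compound falls in Class 5.1.
Total Class 6.1: 455 kg + (three 133.33 kg packs = 399.99 kg) = 854.99 kg.
That is within the Class 6.1 road limit of 1000 kg.
Class 5.1 quantity: one 3.3 oz pack = 93.72 g.
93.72 g ≤ 100 g (road limit, Class 5.1) — within limit.
Class 6.1 and Class 5.1 may not share an outer package.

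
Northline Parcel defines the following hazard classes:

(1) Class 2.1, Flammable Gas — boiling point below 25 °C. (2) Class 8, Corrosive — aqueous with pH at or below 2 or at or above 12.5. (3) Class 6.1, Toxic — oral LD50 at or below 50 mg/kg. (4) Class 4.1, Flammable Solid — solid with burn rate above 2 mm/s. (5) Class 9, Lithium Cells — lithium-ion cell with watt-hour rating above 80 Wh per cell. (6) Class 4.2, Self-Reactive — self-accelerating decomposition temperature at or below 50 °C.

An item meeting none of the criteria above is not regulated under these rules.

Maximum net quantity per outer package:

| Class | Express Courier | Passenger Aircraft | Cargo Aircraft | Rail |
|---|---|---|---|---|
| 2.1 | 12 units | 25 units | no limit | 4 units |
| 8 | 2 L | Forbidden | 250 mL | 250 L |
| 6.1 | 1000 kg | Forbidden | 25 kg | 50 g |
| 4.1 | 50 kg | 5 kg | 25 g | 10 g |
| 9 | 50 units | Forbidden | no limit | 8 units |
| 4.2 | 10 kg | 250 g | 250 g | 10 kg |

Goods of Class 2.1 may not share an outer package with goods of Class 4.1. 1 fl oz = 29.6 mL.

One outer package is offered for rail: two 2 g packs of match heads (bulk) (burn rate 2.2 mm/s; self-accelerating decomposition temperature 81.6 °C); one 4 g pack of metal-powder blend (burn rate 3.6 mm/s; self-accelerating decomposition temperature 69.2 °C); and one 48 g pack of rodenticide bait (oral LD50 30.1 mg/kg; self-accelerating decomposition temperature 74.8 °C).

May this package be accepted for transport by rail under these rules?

With burn rate 2.2 mm/s (> 2 mm/s), the match heads (bulk) fall in Class 4.1.
With burn rate 3.6 mm/s (> 2 mm/s), the metal-powder blend falls in Class 4.1.
Rodenticide bait: oral LD50 30.1 mg/kg ≤ 50 mg/kg → Class 6.1 (Toxic).
Total Class 4.1: (two 2 g packs = 4 g) + 4 g = 8 g.
8 g ≤ 10 g (rail limit, Class 4.1) — within limit.
Class 6.1 quantity: 48 g.
That is within the Class 6.1 rail limit of 50 g.
The segregation rule (Class 2.1 with Class 4.1) does not apply to Class 4.1 with Class 6.1.
Every hazard class is within its rail limit and no segregation rule is violated.

Yes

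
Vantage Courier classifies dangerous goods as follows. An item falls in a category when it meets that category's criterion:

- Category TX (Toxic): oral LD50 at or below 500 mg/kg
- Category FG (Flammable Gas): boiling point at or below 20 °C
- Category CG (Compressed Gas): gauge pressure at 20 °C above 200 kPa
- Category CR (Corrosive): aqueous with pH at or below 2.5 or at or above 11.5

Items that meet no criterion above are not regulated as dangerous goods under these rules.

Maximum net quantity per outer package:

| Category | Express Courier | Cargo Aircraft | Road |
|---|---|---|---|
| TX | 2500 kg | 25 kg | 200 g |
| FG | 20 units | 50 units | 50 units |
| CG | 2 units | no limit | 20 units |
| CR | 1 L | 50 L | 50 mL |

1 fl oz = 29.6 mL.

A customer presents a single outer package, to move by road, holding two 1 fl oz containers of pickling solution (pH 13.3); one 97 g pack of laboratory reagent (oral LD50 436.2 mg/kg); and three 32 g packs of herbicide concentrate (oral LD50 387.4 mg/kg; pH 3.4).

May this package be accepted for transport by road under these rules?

No

pH 13.3 meets the Category CR criterion (Corrosive), so the pickling solution is Category CR.
With oral LD50 436.2 mg/kg (≤ 500 mg/kg), the laboratory reagent falls in Category TX.
The herbicide concentrate has oral LD50 387.4 mg/kg, which is ≤ 500 mg/kg, so it is Category TX (Toxic).
Category TX net quantity: 97 g + (three 32 g packs = 96 g) = 193 g.
193 g is within the road limit of 200 g for Category TX.
Category CR quantity: two 1 fl oz containers = 59.2 mL.
That exceeds the Category CR road limit of 50 mL.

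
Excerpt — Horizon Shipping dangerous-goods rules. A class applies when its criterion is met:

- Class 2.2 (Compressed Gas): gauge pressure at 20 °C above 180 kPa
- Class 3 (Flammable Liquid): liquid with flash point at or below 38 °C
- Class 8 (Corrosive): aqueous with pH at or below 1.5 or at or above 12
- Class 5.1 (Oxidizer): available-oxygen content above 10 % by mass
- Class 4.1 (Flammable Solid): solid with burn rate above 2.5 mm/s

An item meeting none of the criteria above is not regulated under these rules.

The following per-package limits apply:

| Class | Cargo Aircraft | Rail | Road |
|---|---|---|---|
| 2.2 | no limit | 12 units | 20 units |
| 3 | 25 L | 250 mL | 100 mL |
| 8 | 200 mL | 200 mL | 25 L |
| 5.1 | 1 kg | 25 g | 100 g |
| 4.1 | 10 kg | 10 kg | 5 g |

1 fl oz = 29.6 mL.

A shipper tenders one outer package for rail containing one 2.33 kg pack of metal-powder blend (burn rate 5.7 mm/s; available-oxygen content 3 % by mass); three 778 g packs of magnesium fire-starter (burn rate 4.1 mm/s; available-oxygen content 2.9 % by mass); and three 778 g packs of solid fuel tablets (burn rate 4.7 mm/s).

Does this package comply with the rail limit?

Metal-powder blend: burn rate 5.7 mm/s > 2.5 mm/s → Class 4.1 (Flammable Solid).
Magnesium fire-starter: burn rate 4.1 mm/s > 2.5 mm/s → Class 4.1 (Flammable Solid).
The solid fuel tablets have burn rate 4.7 mm/s, which is > 2.5 mm/s, so they are Class 4.1 (Flammable Solid).
Total Class 4.1: 2.33 kg + (three 778 g packs = 2.334 kg) + (three 778 g packs = 2.334 kg) = 6.998 kg.
6.998 kg ≤ 10 kg (rail limit, Class 4.1) — within limit.

Yes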